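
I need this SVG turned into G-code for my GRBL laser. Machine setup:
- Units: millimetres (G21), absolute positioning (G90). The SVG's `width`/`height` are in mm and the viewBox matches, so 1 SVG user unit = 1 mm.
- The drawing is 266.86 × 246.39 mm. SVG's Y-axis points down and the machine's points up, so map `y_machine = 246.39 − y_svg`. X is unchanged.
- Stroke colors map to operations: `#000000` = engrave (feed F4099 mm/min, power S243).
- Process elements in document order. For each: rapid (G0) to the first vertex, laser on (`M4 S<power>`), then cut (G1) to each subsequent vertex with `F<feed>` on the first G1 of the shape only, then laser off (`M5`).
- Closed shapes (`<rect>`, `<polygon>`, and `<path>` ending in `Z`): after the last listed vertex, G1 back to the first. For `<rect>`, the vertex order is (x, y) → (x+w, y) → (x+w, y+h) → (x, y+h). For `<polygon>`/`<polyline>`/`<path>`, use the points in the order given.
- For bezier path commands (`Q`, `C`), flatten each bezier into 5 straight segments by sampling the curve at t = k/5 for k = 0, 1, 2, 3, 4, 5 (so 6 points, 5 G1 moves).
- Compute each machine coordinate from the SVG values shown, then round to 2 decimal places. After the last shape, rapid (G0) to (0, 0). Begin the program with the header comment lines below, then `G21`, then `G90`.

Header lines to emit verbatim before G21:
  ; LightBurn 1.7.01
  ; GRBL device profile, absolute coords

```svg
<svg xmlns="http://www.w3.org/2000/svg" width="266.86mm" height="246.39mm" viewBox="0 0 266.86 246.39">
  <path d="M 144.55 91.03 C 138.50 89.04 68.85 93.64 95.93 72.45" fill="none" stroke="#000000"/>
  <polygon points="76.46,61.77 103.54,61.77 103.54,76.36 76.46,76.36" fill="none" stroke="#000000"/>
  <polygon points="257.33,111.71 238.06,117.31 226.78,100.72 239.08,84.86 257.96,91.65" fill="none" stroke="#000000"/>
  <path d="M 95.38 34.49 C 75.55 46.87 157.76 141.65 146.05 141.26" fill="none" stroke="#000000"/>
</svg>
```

; LightBurn 1.7.01
; GRBL device profile, absolute coords
G21
G90
G0 X144.55 Y155.36
M4 S243
G1 X134.57 Y156.02 F4099
G1 X117.02 Y156.66
G1 X99.60 Y158.82
G1 X90.01 Y164.06
G1 X95.93 Y173.94
M5
G0 X76.46 Y184.62
M4 S243
G1 X103.54 Y184.62 F4099
G1 X103.54 Y170.03
G1 X76.46 Y170.03
G1 X76.46 Y184.62
M5
G0 X257.33 Y134.68
M4 S243
G1 X238.06 Y129.08 F4099
G1 X226.78 Y145.67
G1 X239.08 Y161.53
G1 X257.96 Y154.74
G1 X257.33 Y134.68
M5
G0 X95.38 Y211.90
M4 S243
G1 X94.16 Y196.00 F4099
G1 X108.02 Y168.86
G1 X127.56 Y138.98
G1 X143.37 Y114.90
G1 X146.05 Y105.13
M5
G0 X0.00 Y0.00

1 u = 1 mm; y_m = 246.39 − y.

[1] `<path>` cubic bezier, #000000→engrave S243 F4099: (144.55,155.36) → (134.57,156.02) → (117.02,156.66) → (99.60,158.82) → (90.01,164.06) → (95.93,173.94)

[2] `<polygon>` rectangle, #000000→engrave S243 F4099: (76.46,184.62) → (103.54,184.62) → (103.54,170.03) → (76.46,170.03) → (76.46,184.62) (closed)

[3] `<polygon>` regular polygon, #000000→engrave S243 F4099: (257.33,134.68) → (238.06,129.08) → (226.78,145.67) → (239.08,161.53) → (257.96,154.74) → (257.33,134.68) (closed)

[4] `<path>` cubic bezier, #000000→engrave S243 F4099: (95.38,211.90) → (94.16,196.00) → (108.02,168.86) → (127.56,138.98) → (143.37,114.90) → (146.05,105.13)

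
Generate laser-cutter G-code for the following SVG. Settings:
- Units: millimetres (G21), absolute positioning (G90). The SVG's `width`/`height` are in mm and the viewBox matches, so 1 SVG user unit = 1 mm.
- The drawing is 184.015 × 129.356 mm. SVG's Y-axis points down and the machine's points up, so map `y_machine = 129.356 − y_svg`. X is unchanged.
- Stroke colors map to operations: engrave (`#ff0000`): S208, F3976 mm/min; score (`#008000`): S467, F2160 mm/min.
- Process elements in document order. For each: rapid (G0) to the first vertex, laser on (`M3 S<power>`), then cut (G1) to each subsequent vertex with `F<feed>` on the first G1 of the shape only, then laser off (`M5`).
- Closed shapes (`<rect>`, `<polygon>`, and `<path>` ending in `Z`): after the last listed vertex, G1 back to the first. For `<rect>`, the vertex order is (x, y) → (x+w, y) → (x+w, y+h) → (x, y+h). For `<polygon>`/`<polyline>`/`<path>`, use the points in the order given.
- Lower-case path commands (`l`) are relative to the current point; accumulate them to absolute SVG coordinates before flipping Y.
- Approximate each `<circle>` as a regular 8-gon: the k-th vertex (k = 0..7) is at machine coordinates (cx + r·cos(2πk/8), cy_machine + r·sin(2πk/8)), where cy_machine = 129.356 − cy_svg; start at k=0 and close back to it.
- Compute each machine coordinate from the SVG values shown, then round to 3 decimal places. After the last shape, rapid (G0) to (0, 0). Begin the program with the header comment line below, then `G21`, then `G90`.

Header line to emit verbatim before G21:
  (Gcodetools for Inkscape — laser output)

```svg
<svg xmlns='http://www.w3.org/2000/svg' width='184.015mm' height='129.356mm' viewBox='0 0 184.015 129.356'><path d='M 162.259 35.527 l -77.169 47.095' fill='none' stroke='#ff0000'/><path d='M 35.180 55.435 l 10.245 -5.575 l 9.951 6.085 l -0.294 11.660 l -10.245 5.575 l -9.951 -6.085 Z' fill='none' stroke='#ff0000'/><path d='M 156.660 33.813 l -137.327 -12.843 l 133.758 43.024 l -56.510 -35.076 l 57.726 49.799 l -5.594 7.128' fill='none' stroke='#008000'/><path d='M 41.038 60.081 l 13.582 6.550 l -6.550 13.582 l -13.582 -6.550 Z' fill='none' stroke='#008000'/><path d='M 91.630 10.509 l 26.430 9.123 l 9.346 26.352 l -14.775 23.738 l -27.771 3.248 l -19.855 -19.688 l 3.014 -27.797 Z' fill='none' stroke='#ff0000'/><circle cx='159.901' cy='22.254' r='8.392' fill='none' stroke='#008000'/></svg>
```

(Gcodetools for Inkscape — laser output)
G21
G90
G0 X162.259 Y93.829
M3 S208
G1 X85.090 Y46.734 F3976
M5
G0 X35.180 Y73.921
M3 S208
G1 X45.425 Y79.496 F3976
G1 X55.376 Y73.411
G1 X55.082 Y61.751
G1 X44.837 Y56.176
G1 X34.886 Y62.261
G1 X35.180 Y73.921
M5
G0 X156.660 Y95.543
M3 S467
G1 X19.333 Y108.386 F2160
G1 X153.091 Y65.362
G1 X96.581 Y100.438
G1 X154.307 Y50.639
G1 X148.713 Y43.511
M5
G0 X41.038 Y69.275
M3 S467
G1 X54.620 Y62.725 F2160
G1 X48.070 Y49.143
G1 X34.488 Y55.693
G1 X41.038 Y69.275
M5
G0 X91.630 Y118.847
M3 S208
G1 X118.060 Y109.724 F3976
G1 X127.406 Y83.372
G1 X112.631 Y59.634
G1 X84.860 Y56.386
G1 X65.005 Y76.074
G1 X68.019 Y103.871
G1 X91.630 Y118.847
M5
G0 X168.293 Y107.102
M3 S467
G1 X165.835 Y113.036 F2160
G1 X159.901 Y115.494
G1 X153.967 Y113.036
G1 X151.509 Y107.102
G1 X153.967 Y101.168
G1 X159.901 Y98.710
G1 X165.835 Y101.168
G1 X168.293 Y107.102
M5
G0 X0.000 Y0.000

Since the viewBox matches the mm dimensions, user units are millimetres directly. The only transform is the Y-flip y_m = 129.356 − y_svg.

Shape 1 is a line segment drawn with `<path>`. Its stroke #ff0000 means engrave at S208, F3976. After flipping Y the toolpath is (162.259,93.829) → (85.090,46.734).

Shape 2 is a regular polygon drawn with `<path>`. Its stroke #ff0000 means engrave at S208, F3976. After flipping Y the toolpath is (35.180,73.921) → (45.425,79.496) → (55.376,73.411) → (55.082,61.751) → (44.837,56.176) → (34.886,62.261) → (35.180,73.921), returning to the start.

Shape 3 is a open polyline drawn with `<path>`. Its stroke #008000 means score at S467, F2160. After flipping Y the toolpath is (156.660,95.543) → (19.333,108.386) → (153.091,65.362) → (96.581,100.438) → (154.307,50.639) → (148.713,43.511).

Shape 4 is a regular polygon drawn with `<path>`. Its stroke #008000 means score at S467, F2160. After flipping Y the toolpath is (41.038,69.275) → (54.620,62.725) → (48.070,49.143) → (34.488,55.693) → (41.038,69.275), returning to the start.

Shape 5 is a regular polygon drawn with `<path>`. Its stroke #ff0000 means engrave at S208, F3976. After flipping Y the toolpath is (91.630,118.847) → (118.060,109.724) → (127.406,83.372) → (112.631,59.634) → (84.860,56.386) → (65.005,76.074) → (68.019,103.871) → (91.630,118.847), returning to the start.

Shape 6 is a circle drawn with `<circle>`. Its stroke #008000 means score at S467, F2160. After flipping Y the toolpath is (168.293,107.102) → (165.835,113.036) → (159.901,115.494) → (153.967,113.036) → (151.509,107.102) → (153.967,101.168) → (159.901,98.710) → (165.835,101.168) → (168.293,107.102), returning to the start.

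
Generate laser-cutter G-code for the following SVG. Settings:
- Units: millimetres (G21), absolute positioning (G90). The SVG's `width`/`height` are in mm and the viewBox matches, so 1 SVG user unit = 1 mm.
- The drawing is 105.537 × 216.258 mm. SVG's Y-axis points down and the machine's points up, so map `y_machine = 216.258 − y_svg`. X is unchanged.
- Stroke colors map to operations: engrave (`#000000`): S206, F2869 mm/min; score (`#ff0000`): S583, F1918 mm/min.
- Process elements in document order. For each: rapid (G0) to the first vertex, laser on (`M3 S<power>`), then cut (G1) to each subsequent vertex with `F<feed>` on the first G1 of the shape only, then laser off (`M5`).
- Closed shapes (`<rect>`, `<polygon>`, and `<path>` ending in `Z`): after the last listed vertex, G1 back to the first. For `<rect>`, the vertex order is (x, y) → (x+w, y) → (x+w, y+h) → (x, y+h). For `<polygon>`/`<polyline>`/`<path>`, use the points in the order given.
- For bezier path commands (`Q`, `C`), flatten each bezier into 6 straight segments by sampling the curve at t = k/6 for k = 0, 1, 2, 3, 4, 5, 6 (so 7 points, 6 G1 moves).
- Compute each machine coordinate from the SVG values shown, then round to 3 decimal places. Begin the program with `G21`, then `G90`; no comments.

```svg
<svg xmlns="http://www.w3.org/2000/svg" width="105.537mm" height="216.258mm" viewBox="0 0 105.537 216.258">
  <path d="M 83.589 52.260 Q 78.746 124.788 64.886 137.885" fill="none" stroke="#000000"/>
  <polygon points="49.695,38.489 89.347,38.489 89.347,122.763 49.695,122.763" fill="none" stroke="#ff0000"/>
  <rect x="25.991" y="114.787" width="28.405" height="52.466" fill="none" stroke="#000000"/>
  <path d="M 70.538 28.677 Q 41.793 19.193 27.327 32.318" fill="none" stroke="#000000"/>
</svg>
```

1 u = 1 mm; y_m = 216.258 − y.

[1] `<path>` quadratic bezier, #000000→engrave S206 F2869: (83.589,163.998) → (81.724,141.473) → (79.358,122.249) → (76.492,106.328) → (73.124,93.708) → (69.256,84.390) → (64.886,78.373)

[2] `<polygon>` rectangle, #ff0000→score S583 F1918: (49.695,177.769) → (89.347,177.769) → (89.347,93.495) → (49.695,93.495) → (49.695,177.769) (closed)

[3] `<rect>` rectangle, #000000→engrave S206 F2869: (25.991,101.471) → (54.396,101.471) → (54.396,49.005) → (25.991,49.005) → (25.991,101.471) (closed)

[4] `<path>` quadratic bezier, #000000→engrave S206 F2869: (70.538,187.581) → (61.353,190.114) → (52.961,191.392) → (45.363,191.413) → (38.558,190.178) → (32.546,187.687) → (27.327,183.940)

G21
G90
G0 X83.589 Y163.998
M3 S206
G1 X81.724 Y141.473 F2869
G1 X79.358 Y122.249
G1 X76.492 Y106.328
G1 X73.124 Y93.708
G1 X69.256 Y84.390
G1 X64.886 Y78.373
M5
G0 X49.695 Y177.769
M3 S583
G1 X89.347 Y177.769 F1918
G1 X89.347 Y93.495
G1 X49.695 Y93.495
G1 X49.695 Y177.769
M5
G0 X25.991 Y101.471
M3 S206
G1 X54.396 Y101.471 F2869
G1 X54.396 Y49.005
G1 X25.991 Y49.005
G1 X25.991 Y101.471
M5
G0 X70.538 Y187.581
M3 S206
G1 X61.353 Y190.114 F2869
G1 X52.961 Y191.392
G1 X45.363 Y191.413
G1 X38.558 Y190.178
G1 X32.546 Y187.687
G1 X27.327 Y183.940
M5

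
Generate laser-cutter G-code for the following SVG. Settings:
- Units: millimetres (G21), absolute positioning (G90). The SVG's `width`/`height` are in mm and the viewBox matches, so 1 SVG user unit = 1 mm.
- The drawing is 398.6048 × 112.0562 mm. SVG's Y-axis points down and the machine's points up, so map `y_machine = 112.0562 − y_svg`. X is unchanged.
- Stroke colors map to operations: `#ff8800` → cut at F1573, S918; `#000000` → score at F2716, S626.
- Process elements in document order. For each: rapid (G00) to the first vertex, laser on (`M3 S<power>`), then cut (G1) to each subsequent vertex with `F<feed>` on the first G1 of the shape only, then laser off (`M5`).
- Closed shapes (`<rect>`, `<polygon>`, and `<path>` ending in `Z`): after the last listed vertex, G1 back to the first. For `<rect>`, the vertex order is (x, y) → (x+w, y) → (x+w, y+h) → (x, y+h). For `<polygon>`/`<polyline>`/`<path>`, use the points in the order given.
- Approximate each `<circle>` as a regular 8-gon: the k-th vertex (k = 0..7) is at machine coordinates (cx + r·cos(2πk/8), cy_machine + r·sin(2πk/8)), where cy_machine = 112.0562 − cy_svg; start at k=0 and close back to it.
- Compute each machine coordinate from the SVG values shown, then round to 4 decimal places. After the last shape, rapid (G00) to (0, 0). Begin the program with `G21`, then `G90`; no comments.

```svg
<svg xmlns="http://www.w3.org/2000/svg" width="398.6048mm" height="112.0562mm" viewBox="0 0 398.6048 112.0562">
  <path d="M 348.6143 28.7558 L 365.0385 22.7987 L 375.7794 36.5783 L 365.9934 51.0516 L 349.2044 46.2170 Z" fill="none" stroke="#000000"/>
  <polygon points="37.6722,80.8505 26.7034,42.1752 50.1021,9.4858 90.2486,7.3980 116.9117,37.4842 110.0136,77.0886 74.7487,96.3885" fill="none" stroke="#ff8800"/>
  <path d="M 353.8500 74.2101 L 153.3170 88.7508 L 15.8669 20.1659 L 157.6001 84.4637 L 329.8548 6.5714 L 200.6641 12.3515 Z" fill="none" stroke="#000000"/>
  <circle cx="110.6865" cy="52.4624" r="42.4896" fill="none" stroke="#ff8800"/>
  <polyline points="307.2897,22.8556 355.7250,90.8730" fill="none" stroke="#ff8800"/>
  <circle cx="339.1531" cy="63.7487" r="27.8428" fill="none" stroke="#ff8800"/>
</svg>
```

viewBox `0 0 398.6048 112.0562` with mm width/height → 1 unit = 1 mm. Flip: y_m = 112.0562 − y_svg.

**Shape 1** — `<path>` regular polygon, stroke `#000000` → score (S626, F2716). Machine vertices: (348.6143,83.3004) → (365.0385,89.2575) → (375.7794,75.4779) → (365.9934,61.0046) → (349.2044,65.8392) → (348.6143,83.3004). Closed: final G1 returns to the first vertex.

**Shape 2** — `<polygon>` regular polygon, stroke `#ff8800` → cut (S918, F1573). Machine vertices: (37.6722,31.2057) → (26.7034,69.8810) → (50.1021,102.5704) → (90.2486,104.6582) → (116.9117,74.5720) → (110.0136,34.9676) → (74.7487,15.6677) → (37.6722,31.2057). Closed: final G1 returns to the first vertex.

**Shape 3** — `<path>` closed polygon, stroke `#000000` → score (S626, F2716). Machine vertices: (353.8500,37.8461) → (153.3170,23.3054) → (15.8669,91.8903) → (157.6001,27.5925) → (329.8548,105.4848) → (200.6641,99.7047) → (353.8500,37.8461). Closed: final G1 returns to the first vertex.

**Shape 4** — `<circle>` circle, stroke `#ff8800` → cut (S918, F1573). Machine vertices: (153.1761,59.5938) → (140.7312,89.6385) → (110.6865,102.0834) → (80.6418,89.6385) → (68.1969,59.5938) → (80.6418,29.5491) → (110.6865,17.1042) → (140.7312,29.5491) → (153.1761,59.5938). Closed: final G1 returns to the first vertex.

**Shape 5** — `<polyline>` line segment, stroke `#ff8800` → cut (S918, F1573). Machine vertices: (307.2897,89.2006) → (355.7250,21.1832). Open path.

**Shape 6** — `<circle>` circle, stroke `#ff8800` → cut (S918, F1573). Machine vertices: (366.9959,48.3075) → (358.8409,67.9953) → (339.1531,76.1503) → (319.4653,67.9953) → (311.3103,48.3075) → (319.4653,28.6197) → (339.1531,20.4647) → (358.8409,28.6197) → (366.9959,48.3075). Closed: final G1 returns to the first vertex.

G21
G90
G00 X348.6143 Y83.3004
M3 S626
G1 X365.0385 Y89.2575 F2716
G1 X375.7794 Y75.4779
G1 X365.9934 Y61.0046
G1 X349.2044 Y65.8392
G1 X348.6143 Y83.3004
M5
G00 X37.6722 Y31.2057
M3 S918
G1 X26.7034 Y69.8810 F1573
G1 X50.1021 Y102.5704
G1 X90.2486 Y104.6582
G1 X116.9117 Y74.5720
G1 X110.0136 Y34.9676
G1 X74.7487 Y15.6677
G1 X37.6722 Y31.2057
M5
G00 X353.8500 Y37.8461
M3 S626
G1 X153.3170 Y23.3054 F2716
G1 X15.8669 Y91.8903
G1 X157.6001 Y27.5925
G1 X329.8548 Y105.4848
G1 X200.6641 Y99.7047
G1 X353.8500 Y37.8461
M5
G00 X153.1761 Y59.5938
M3 S918
G1 X140.7312 Y89.6385 F1573
G1 X110.6865 Y102.0834
G1 X80.6418 Y89.6385
G1 X68.1969 Y59.5938
G1 X80.6418 Y29.5491
G1 X110.6865 Y17.1042
G1 X140.7312 Y29.5491
G1 X153.1761 Y59.5938
M5
G00 X307.2897 Y89.2006
M3 S918
G1 X355.7250 Y21.1832 F1573
M5
G00 X366.9959 Y48.3075
M3 S918
G1 X358.8409 Y67.9953 F1573
G1 X339.1531 Y76.1503
G1 X319.4653 Y67.9953
G1 X311.3103 Y48.3075
G1 X319.4653 Y28.6197
G1 X339.1531 Y20.4647
G1 X358.8409 Y28.6197
G1 X366.9959 Y48.3075
M5
G00 X0.0000 Y0.0000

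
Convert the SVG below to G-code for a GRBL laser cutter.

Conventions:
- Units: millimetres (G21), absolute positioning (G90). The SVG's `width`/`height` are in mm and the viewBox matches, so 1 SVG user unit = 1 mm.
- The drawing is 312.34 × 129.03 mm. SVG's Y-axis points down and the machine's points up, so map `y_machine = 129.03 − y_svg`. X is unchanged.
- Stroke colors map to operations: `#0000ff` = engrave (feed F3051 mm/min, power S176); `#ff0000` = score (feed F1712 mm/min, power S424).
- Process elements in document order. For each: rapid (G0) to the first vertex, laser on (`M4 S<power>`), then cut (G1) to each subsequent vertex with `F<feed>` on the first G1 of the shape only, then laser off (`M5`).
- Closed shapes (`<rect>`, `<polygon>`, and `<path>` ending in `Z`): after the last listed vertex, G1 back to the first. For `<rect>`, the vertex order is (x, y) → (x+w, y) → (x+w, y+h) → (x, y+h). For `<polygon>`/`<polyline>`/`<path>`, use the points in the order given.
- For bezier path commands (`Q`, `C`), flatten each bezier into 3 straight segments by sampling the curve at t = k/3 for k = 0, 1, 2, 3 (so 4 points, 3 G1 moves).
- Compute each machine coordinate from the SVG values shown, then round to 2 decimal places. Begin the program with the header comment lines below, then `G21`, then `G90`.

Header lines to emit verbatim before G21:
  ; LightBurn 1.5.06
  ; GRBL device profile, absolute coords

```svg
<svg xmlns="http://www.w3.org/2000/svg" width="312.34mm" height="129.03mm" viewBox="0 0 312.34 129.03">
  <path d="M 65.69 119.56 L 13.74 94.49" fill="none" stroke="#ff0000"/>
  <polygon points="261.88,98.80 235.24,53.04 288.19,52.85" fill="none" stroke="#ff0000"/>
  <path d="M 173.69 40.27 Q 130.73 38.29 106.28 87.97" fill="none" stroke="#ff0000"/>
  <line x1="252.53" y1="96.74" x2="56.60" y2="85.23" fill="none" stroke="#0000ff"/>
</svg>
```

; LightBurn 1.5.06
; GRBL device profile, absolute coords
G21
G90
G0 X65.69 Y9.47
M4 S424
G1 X13.74 Y34.54 F1712
M5
G0 X261.88 Y30.23
M4 S424
G1 X235.24 Y75.99 F1712
G1 X288.19 Y76.18
G1 X261.88 Y30.23
M5
G0 X173.69 Y88.76
M4 S424
G1 X147.11 Y84.34 F1712
G1 X124.64 Y68.44
G1 X106.28 Y41.06
M5
G0 X252.53 Y32.29
M4 S176
G1 X56.60 Y43.80 F3051
M5

Since the viewBox matches the mm dimensions, user units are millimetres directly. The only transform is the Y-flip y_m = 129.03 − y_svg.

Shape 1 is a line segment drawn with `<path>`. Its stroke #ff0000 means score at S424, F1712. After flipping Y the toolpath is (65.69,9.47) → (13.74,34.54).

Shape 2 is a regular polygon drawn with `<polygon>`. Its stroke #ff0000 means score at S424, F1712. After flipping Y the toolpath is (261.88,30.23) → (235.24,75.99) → (288.19,76.18) → (261.88,30.23), returning to the start.

Shape 3 is a quadratic bezier drawn with `<path>`. Its stroke #ff0000 means score at S424, F1712. After flipping Y the toolpath is (173.69,88.76) → (147.11,84.34) → (124.64,68.44) → (106.28,41.06).

Shape 4 is a line segment drawn with `<line>`. Its stroke #0000ff means engrave at S176, F3051. After flipping Y the toolpath is (252.53,32.29) → (56.60,43.80).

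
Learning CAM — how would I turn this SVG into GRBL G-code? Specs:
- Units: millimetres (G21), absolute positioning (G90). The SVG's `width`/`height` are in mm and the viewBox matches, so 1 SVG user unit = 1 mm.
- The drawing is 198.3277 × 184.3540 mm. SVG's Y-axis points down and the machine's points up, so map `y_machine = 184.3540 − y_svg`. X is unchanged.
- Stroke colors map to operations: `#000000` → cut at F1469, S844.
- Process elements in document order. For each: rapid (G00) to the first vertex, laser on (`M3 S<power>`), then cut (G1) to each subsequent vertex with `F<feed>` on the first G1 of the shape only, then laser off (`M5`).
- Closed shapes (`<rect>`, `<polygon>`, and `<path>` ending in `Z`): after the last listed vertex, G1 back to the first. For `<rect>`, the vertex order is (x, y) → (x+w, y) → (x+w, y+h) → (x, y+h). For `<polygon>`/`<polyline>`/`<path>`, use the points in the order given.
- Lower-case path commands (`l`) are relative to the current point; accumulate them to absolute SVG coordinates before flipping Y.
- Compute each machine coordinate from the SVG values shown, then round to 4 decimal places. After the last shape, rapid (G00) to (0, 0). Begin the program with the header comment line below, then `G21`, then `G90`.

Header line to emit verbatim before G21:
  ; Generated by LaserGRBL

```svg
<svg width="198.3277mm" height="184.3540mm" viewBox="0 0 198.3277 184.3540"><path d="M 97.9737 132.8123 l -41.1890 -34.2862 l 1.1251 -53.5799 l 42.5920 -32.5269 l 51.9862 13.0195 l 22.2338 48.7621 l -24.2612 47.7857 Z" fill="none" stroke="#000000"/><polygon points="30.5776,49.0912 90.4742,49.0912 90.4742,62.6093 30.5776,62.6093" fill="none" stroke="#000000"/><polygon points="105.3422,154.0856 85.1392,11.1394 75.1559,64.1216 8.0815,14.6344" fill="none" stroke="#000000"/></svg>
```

Since the viewBox matches the mm dimensions, user units are millimetres directly. The only transform is the Y-flip y_m = 184.3540 − y_svg.

Shape 1 is a regular polygon drawn with `<path>`. Its stroke #000000 means cut at S844, F1469. After flipping Y the toolpath is (97.9737,51.5417) → (56.7847,85.8279) → (57.9098,139.4078) → (100.5018,171.9347) → (152.4880,158.9152) → (174.7218,110.1531) → (150.4606,62.3674) → (97.9737,51.5417), returning to the start.

Shape 2 is a rectangle drawn with `<polygon>`. Its stroke #000000 means cut at S844, F1469. After flipping Y the toolpath is (30.5776,135.2628) → (90.4742,135.2628) → (90.4742,121.7447) → (30.5776,121.7447) → (30.5776,135.2628), returning to the start.

Shape 3 is a closed polygon drawn with `<polygon>`. Its stroke #000000 means cut at S844, F1469. After flipping Y the toolpath is (105.3422,30.2684) → (85.1392,173.2146) → (75.1559,120.2324) → (8.0815,169.7196) → (105.3422,30.2684), returning to the start.

; Generated by LaserGRBL
G21
G90
G00 X97.9737 Y51.5417
M3 S844
G1 X56.7847 Y85.8279 F1469
G1 X57.9098 Y139.4078
G1 X100.5018 Y171.9347
G1 X152.4880 Y158.9152
G1 X174.7218 Y110.1531
G1 X150.4606 Y62.3674
G1 X97.9737 Y51.5417
M5
G00 X30.5776 Y135.2628
M3 S844
G1 X90.4742 Y135.2628 F1469
G1 X90.4742 Y121.7447
G1 X30.5776 Y121.7447
G1 X30.5776 Y135.2628
M5
G00 X105.3422 Y30.2684
M3 S844
G1 X85.1392 Y173.2146 F1469
G1 X75.1559 Y120.2324
G1 X8.0815 Y169.7196
G1 X105.3422 Y30.2684
M5
G00 X0.0000 Y0.0000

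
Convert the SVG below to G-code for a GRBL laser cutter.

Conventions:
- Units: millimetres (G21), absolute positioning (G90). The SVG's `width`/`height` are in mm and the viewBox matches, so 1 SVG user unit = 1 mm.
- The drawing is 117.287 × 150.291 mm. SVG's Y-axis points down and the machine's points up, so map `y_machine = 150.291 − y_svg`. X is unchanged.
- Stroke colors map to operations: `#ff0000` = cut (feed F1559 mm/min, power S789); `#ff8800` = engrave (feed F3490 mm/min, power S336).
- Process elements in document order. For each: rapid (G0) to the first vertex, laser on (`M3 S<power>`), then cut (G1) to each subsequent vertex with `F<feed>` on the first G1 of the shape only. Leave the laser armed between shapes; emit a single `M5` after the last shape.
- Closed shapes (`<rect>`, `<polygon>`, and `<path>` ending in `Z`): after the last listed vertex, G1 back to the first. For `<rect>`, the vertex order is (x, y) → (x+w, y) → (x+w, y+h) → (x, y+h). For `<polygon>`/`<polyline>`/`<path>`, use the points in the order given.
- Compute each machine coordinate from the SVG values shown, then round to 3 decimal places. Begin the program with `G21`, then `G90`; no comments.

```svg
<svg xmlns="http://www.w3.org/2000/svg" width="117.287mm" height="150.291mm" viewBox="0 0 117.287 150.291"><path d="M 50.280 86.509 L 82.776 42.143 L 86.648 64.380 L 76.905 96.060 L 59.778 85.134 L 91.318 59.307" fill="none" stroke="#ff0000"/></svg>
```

G21
G90
G0 X50.280 Y63.782
M3 S789
G1 X82.776 Y108.148 F1559
G1 X86.648 Y85.911
G1 X76.905 Y54.231
G1 X59.778 Y65.157
G1 X91.318 Y90.984
M5

Since the viewBox matches the mm dimensions, user units are millimetres directly. The only transform is the Y-flip y_m = 150.291 − y_svg.

Shape 1 is a open polyline drawn with `<path>`. Its stroke #ff0000 means cut at S789, F1559. After flipping Y the toolpath is (50.280,63.782) → (82.776,108.148) → (86.648,85.911) → (76.905,54.231) → (59.778,65.157) → (91.318,90.984).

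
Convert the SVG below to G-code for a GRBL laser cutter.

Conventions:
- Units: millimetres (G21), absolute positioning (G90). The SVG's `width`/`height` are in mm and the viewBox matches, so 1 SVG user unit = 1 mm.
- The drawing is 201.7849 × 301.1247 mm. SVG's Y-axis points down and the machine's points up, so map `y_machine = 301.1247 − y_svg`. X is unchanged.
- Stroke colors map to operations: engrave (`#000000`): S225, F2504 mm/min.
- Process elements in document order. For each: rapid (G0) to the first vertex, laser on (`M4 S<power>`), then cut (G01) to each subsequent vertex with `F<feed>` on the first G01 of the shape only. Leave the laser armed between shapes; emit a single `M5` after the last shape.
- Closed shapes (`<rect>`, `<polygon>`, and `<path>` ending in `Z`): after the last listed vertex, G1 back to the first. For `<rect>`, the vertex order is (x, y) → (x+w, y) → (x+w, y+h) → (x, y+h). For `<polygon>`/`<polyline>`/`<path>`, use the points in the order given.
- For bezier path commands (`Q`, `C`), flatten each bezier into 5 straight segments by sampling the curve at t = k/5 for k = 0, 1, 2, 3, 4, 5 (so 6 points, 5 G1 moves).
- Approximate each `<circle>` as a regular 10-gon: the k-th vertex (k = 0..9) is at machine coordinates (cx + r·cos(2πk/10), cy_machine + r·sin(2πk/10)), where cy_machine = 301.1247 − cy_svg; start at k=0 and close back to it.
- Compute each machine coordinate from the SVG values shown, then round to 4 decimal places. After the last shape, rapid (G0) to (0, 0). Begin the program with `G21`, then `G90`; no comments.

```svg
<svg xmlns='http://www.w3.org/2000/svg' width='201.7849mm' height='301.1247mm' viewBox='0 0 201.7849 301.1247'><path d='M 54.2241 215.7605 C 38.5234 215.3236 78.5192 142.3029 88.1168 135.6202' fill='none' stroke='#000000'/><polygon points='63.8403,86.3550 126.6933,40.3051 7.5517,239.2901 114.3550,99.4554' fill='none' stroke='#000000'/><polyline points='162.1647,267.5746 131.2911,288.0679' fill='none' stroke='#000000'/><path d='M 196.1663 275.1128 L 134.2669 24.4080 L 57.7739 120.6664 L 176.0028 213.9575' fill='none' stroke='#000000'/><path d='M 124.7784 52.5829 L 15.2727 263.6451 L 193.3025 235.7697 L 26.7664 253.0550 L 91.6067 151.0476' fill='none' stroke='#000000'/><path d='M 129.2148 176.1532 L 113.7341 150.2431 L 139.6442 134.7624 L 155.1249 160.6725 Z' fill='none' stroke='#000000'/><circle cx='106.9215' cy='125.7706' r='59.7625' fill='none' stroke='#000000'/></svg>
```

viewBox `0 0 201.7849 301.1247` with mm width/height → 1 unit = 1 mm. Flip: y_m = 301.1247 − y_svg.

**Shape 1** — `<path>` cubic bezier, stroke `#000000` → engrave (S225, F2504). Control points (SVG): P0=(54.2241,215.7605), P1=(38.5234,215.3236), P2=(78.5192,142.3029), P3=(88.1168,135.6202); sampled at t=k/5. Machine vertices: (54.2241,85.3642) → (50.7985,93.2250) → (56.6075,111.8377) → (67.5186,134.5340) → (79.3992,154.6457) → (88.1168,165.5045). Open path.

**Shape 2** — `<polygon>` closed polygon, stroke `#000000` → engrave (S225, F2504). Machine vertices: (63.8403,214.7697) → (126.6933,260.8196) → (7.5517,61.8346) → (114.3550,201.6693) → (63.8403,214.7697). Closed: final G1 returns to the first vertex.

**Shape 3** — `<polyline>` line segment, stroke `#000000` → engrave (S225, F2504). Machine vertices: (162.1647,33.5501) → (131.2911,13.0568). Open path.

**Shape 4** — `<path>` open polyline, stroke `#000000` → engrave (S225, F2504). Machine vertices: (196.1663,26.0119) → (134.2669,276.7167) → (57.7739,180.4583) → (176.0028,87.1672). Open path.

**Shape 5** — `<path>` open polyline, stroke `#000000` → engrave (S225, F2504). Machine vertices: (124.7784,248.5418) → (15.2727,37.4796) → (193.3025,65.3550) → (26.7664,48.0697) → (91.6067,150.0771). Open path.

**Shape 6** — `<path>` regular polygon, stroke `#000000` → engrave (S225, F2504). Machine vertices: (129.2148,124.9715) → (113.7341,150.8816) → (139.6442,166.3623) → (155.1249,140.4522) → (129.2148,124.9715). Closed: final G1 returns to the first vertex.

**Shape 7** — `<circle>` circle, stroke `#000000` → engrave (S225, F2504). Machine vertices: (166.6840,175.3541) → (155.2704,210.4816) → (125.3891,232.1916) → (88.4539,232.1916) → (58.5726,210.4816) → (47.1590,175.3541) → (58.5726,140.2266) → (88.4539,118.5166) → (125.3891,118.5166) → (155.2704,140.2266) → (166.6840,175.3541). Closed: final G1 returns to the first vertex.

G21
G90
G0 X54.2241 Y85.3642
M4 S225
G01 X50.7985 Y93.2250 F2504
G01 X56.6075 Y111.8377
G01 X67.5186 Y134.5340
G01 X79.3992 Y154.6457
G01 X88.1168 Y165.5045
G0 X63.8403 Y214.7697
M4 S225
G01 X126.6933 Y260.8196 F2504
G01 X7.5517 Y61.8346
G01 X114.3550 Y201.6693
G01 X63.8403 Y214.7697
G0 X162.1647 Y33.5501
M4 S225
G01 X131.2911 Y13.0568 F2504
G0 X196.1663 Y26.0119
M4 S225
G01 X134.2669 Y276.7167 F2504
G01 X57.7739 Y180.4583
G01 X176.0028 Y87.1672
G0 X124.7784 Y248.5418
M4 S225
G01 X15.2727 Y37.4796 F2504
G01 X193.3025 Y65.3550
G01 X26.7664 Y48.0697
G01 X91.6067 Y150.0771
G0 X129.2148 Y124.9715
M4 S225
G01 X113.7341 Y150.8816 F2504
G01 X139.6442 Y166.3623
G01 X155.1249 Y140.4522
G01 X129.2148 Y124.9715
G0 X166.6840 Y175.3541
M4 S225
G01 X155.2704 Y210.4816 F2504
G01 X125.3891 Y232.1916
G01 X88.4539 Y232.1916
G01 X58.5726 Y210.4816
G01 X47.1590 Y175.3541
G01 X58.5726 Y140.2266
G01 X88.4539 Y118.5166
G01 X125.3891 Y118.5166
G01 X155.2704 Y140.2266
G01 X166.6840 Y175.3541
M5
G0 X0.0000 Y0.0000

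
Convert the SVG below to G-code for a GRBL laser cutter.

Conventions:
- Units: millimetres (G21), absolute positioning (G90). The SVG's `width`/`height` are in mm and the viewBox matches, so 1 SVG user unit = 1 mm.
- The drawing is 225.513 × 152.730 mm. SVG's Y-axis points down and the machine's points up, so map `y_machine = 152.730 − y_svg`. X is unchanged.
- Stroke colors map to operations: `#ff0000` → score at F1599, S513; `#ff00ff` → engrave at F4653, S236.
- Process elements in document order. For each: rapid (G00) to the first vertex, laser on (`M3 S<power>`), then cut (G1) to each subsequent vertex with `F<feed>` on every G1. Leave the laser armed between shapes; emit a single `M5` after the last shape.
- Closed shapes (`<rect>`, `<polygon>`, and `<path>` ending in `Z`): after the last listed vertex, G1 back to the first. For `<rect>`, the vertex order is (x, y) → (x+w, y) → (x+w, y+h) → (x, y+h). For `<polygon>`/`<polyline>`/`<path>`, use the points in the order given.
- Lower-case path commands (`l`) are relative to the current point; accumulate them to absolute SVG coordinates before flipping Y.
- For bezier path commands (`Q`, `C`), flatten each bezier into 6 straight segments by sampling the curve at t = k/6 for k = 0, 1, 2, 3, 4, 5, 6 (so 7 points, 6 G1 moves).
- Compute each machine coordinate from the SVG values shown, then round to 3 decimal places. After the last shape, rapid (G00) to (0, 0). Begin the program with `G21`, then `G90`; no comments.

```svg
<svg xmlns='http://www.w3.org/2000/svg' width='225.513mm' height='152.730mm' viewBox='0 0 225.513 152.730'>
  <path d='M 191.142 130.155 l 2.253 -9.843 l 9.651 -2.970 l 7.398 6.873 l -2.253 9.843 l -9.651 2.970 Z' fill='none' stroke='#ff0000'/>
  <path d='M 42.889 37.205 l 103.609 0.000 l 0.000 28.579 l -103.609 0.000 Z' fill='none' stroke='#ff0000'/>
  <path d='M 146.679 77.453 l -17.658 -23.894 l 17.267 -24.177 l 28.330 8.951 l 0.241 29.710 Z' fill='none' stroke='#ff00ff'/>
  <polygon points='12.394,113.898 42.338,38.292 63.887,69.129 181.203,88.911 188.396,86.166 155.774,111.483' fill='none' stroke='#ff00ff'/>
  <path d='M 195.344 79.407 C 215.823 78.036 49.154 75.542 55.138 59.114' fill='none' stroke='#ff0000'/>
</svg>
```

Since the viewBox matches the mm dimensions, user units are millimetres directly. The only transform is the Y-flip y_m = 152.730 − y_svg.

Shape 1 is a regular polygon drawn with `<path>`. Its stroke #ff0000 means score at S513, F1599. After flipping Y the toolpath is (191.142,22.575) → (193.395,32.418) → (203.046,35.388) → (210.444,28.515) → (208.191,18.672) → (198.540,15.702) → (191.142,22.575), returning to the start.

Shape 2 is a rectangle drawn with `<path>`. Its stroke #ff0000 means score at S513, F1599. After flipping Y the toolpath is (42.889,115.525) → (146.498,115.525) → (146.498,86.946) → (42.889,86.946) → (42.889,115.525), returning to the start.

Shape 3 is a regular polygon drawn with `<path>`. Its stroke #ff00ff means engrave at S236, F4653. After flipping Y the toolpath is (146.679,75.277) → (129.021,99.171) → (146.288,123.348) → (174.618,114.397) → (174.859,84.687) → (146.679,75.277), returning to the start.

Shape 4 is a closed polygon drawn with `<polygon>`. Its stroke #ff00ff means engrave at S236, F4653. After flipping Y the toolpath is (12.394,38.832) → (42.338,114.438) → (63.887,83.601) → (181.203,63.819) → (188.396,66.564) → (155.774,41.247) → (12.394,38.832), returning to the start.

Shape 5 is a cubic bezier drawn with `<path>`. Its stroke #ff0000 means score at S513, F1599. After flipping Y the toolpath is (195.344,73.323) → (191.654,74.161) → (166.766,75.543) → (130.677,77.823) → (93.379,81.358) → (64.868,86.504) → (55.138,93.616).

G21
G90
G00 X191.142 Y22.575
M3 S513
G1 X193.395 Y32.418 F1599
G1 X203.046 Y35.388 F1599
G1 X210.444 Y28.515 F1599
G1 X208.191 Y18.672 F1599
G1 X198.540 Y15.702 F1599
G1 X191.142 Y22.575 F1599
G00 X42.889 Y115.525
M3 S513
G1 X146.498 Y115.525 F1599
G1 X146.498 Y86.946 F1599
G1 X42.889 Y86.946 F1599
G1 X42.889 Y115.525 F1599
G00 X146.679 Y75.277
M3 S236
G1 X129.021 Y99.171 F4653
G1 X146.288 Y123.348 F4653
G1 X174.618 Y114.397 F4653
G1 X174.859 Y84.687 F4653
G1 X146.679 Y75.277 F4653
G00 X12.394 Y38.832
M3 S236
G1 X42.338 Y114.438 F4653
G1 X63.887 Y83.601 F4653
G1 X181.203 Y63.819 F4653
G1 X188.396 Y66.564 F4653
G1 X155.774 Y41.247 F4653
G1 X12.394 Y38.832 F4653
G00 X195.344 Y73.323
M3 S513
G1 X191.654 Y74.161 F1599
G1 X166.766 Y75.543 F1599
G1 X130.677 Y77.823 F1599
G1 X93.379 Y81.358 F1599
G1 X64.868 Y86.504 F1599
G1 X55.138 Y93.616 F1599
M5
G00 X0.000 Y0.000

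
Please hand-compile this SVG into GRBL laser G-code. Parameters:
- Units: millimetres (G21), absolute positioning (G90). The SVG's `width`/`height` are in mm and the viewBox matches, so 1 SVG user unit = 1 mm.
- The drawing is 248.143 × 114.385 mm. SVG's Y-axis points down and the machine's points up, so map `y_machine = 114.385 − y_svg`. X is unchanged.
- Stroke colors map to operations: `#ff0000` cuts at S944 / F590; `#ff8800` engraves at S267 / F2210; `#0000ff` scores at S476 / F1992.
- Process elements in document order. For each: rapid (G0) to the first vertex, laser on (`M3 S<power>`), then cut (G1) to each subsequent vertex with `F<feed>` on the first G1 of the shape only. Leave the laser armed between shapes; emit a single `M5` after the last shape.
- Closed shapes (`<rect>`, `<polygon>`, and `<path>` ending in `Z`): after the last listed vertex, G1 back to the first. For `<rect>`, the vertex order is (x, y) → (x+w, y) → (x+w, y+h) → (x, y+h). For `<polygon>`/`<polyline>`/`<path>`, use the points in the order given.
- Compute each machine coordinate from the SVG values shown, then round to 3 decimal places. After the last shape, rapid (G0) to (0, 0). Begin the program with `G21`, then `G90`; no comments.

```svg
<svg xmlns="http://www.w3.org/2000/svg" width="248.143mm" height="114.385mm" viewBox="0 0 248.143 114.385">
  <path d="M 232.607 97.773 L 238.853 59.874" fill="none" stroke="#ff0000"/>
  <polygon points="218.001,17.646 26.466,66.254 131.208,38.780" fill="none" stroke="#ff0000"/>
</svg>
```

G21
G90
G0 X232.607 Y16.612
M3 S944
G1 X238.853 Y54.511 F590
G0 X218.001 Y96.739
M3 S944
G1 X26.466 Y48.131 F590
G1 X131.208 Y75.605
G1 X218.001 Y96.739
M5
G0 X0.000 Y0.000

Since the viewBox matches the mm dimensions, user units are millimetres directly. The only transform is the Y-flip y_m = 114.385 − y_svg.

Shape 1 is a line segment drawn with `<path>`. Its stroke #ff0000 means cut at S944, F590. After flipping Y the toolpath is (232.607,16.612) → (238.853,54.511).

Shape 2 is a closed polygon drawn with `<polygon>`. Its stroke #ff0000 means cut at S944, F590. After flipping Y the toolpath is (218.001,96.739) → (26.466,48.131) → (131.208,75.605) → (218.001,96.739), returning to the start.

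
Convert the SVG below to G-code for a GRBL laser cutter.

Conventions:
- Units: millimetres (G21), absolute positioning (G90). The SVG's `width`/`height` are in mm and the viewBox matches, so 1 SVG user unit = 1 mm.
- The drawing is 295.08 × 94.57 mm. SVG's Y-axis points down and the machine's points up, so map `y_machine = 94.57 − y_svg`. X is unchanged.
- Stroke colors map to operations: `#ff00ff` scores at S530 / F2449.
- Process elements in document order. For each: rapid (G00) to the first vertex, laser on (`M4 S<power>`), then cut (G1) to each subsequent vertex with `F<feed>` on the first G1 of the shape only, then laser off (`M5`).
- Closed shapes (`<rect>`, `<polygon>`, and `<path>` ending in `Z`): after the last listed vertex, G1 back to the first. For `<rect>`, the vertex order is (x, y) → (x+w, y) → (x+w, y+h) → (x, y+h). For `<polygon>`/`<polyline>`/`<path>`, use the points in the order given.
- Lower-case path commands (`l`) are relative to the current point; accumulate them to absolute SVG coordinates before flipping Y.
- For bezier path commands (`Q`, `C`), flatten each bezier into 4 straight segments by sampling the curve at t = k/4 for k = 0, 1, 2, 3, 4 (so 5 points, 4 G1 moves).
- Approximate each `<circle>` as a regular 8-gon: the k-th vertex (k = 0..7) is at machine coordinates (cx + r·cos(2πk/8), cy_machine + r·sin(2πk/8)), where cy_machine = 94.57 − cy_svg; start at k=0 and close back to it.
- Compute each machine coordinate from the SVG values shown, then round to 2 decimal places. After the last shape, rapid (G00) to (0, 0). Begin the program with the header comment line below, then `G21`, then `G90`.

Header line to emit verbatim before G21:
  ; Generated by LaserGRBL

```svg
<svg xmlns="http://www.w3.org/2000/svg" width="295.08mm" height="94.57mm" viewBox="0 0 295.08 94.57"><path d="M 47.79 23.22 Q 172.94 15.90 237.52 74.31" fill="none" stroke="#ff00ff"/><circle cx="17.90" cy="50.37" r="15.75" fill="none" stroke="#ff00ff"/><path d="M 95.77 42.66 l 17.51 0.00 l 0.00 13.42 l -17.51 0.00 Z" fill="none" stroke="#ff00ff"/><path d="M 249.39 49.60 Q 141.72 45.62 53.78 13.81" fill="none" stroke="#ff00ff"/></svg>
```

; Generated by LaserGRBL
G21
G90
G00 X47.79 Y71.35
M4 S530
G1 X106.58 Y70.90 F2449
G1 X157.80 Y62.24
G1 X201.44 Y45.36
G1 X237.52 Y20.26
M5
G00 X33.65 Y44.20
M4 S530
G1 X29.04 Y55.34 F2449
G1 X17.90 Y59.95
G1 X6.76 Y55.34
G1 X2.15 Y44.20
G1 X6.76 Y33.06
G1 X17.90 Y28.45
G1 X29.04 Y33.06
G1 X33.65 Y44.20
M5
G00 X95.77 Y51.91
M4 S530
G1 X113.28 Y51.91 F2449
G1 X113.28 Y38.49
G1 X95.77 Y38.49
G1 X95.77 Y51.91
M5
G00 X249.39 Y44.97
M4 S530
G1 X196.79 Y48.70 F2449
G1 X146.65 Y55.91
G1 X98.98 Y66.59
G1 X53.78 Y80.76
M5
G00 X0.00 Y0.00

viewBox `0 0 295.08 94.57` with mm width/height → 1 unit = 1 mm. Flip: y_m = 94.57 − y_svg.

**Shape 1** — `<path>` quadratic bezier, stroke `#ff00ff` → score (S530, F2449). Control points (SVG): P0=(47.79,23.22), P1=(172.94,15.90), P2=(237.52,74.31); sampled at t=k/4. Machine vertices: (47.79,71.35) → (106.58,70.90) → (157.80,62.24) → (201.44,45.36) → (237.52,20.26). Open path.

**Shape 2** — `<circle>` circle, stroke `#ff00ff` → score (S530, F2449). Machine vertices: (33.65,44.20) → (29.04,55.34) → (17.90,59.95) → (6.76,55.34) → (2.15,44.20) → (6.76,33.06) → (17.90,28.45) → (29.04,33.06) → (33.65,44.20). Closed: final G1 returns to the first vertex.

**Shape 3** — `<path>` rectangle, stroke `#ff00ff` → score (S530, F2449). Machine vertices: (95.77,51.91) → (113.28,51.91) → (113.28,38.49) → (95.77,38.49) → (95.77,51.91). Closed: final G1 returns to the first vertex.

**Shape 4** — `<path>` quadratic bezier, stroke `#ff00ff` → score (S530, F2449). Control points (SVG): P0=(249.39,49.60), P1=(141.72,45.62), P2=(53.78,13.81); sampled at t=k/4. Machine vertices: (249.39,44.97) → (196.79,48.70) → (146.65,55.91) → (98.98,66.59) → (53.78,80.76). Open path.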